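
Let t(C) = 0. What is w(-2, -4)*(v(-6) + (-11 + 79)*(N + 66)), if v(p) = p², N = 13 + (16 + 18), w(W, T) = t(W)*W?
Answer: 0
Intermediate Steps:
w(W, T) = 0 (w(W, T) = 0*W = 0)
N = 47 (N = 13 + 34 = 47)
w(-2, -4)*(v(-6) + (-11 + 79)*(N + 66)) = 0*((-6)² + (-11 + 79)*(47 + 66)) = 0*(36 + 68*113) = 0*(36 + 7684) = 0*7720 = 0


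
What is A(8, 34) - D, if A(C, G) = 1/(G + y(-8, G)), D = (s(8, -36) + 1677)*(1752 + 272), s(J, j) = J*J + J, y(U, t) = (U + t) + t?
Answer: -332757743/94 ≈ -3.5400e+6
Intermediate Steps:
y(U, t) = U + 2*t
s(J, j) = J + J**2 (s(J, j) = J**2 + J = J + J**2)
D = 3539976 (D = (8*(1 + 8) + 1677)*(1752 + 272) = (8*9 + 1677)*2024 = (72 + 1677)*2024 = 1749*2024 = 3539976)
A(C, G) = 1/(-8 + 3*G) (A(C, G) = 1/(G + (-8 + 2*G)) = 1/(-8 + 3*G))
A(8, 34) - D = 1/(-8 + 3*34) - 1*3539976 = 1/(-8 + 102) - 3539976 = 1/94 - 3539976 = -332757743/94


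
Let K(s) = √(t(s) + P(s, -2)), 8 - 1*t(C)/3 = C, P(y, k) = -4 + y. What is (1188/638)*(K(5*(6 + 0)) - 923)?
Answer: -49842/29 + 108*I*√10/29 ≈ -1718.7 + 11.777*I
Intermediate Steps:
t(C) = 24 - 3*C
K(s) = √(20 - 2*s) (K(s) = √((24 - 3*s) + (-4 + s)) = √(20 - 2*s))
(1188/638)*(K(5*(6 + 0)) - 923) = (1188/638)*(√(20 - 10*(6 + 0)) - 923) = (1188*(1/638))*(√(20 - 10*6) - 923) = 54*(√(20 - 2*30) - 923)/29 = 54*(√(20 - 60) - 923)/29 = 54*(√(-40) - 923)/29 = 54*(2*I*√10 - 923)/29 = 54*(-923 + 2*I*√10)/29 = -49842/29 + 108*I*√10/29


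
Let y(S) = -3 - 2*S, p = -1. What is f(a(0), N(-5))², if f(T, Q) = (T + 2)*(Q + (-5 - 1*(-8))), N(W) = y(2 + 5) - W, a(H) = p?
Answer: 81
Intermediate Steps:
a(H) = -1
N(W) = -17 - W (N(W) = (-3 - 2*(2 + 5)) - W = (-3 - 2*7) - W = (-3 - 14) - W = -17 - W)
f(T, Q) = (2 + T)*(3 + Q) (f(T, Q) = (2 + T)*(Q + (-5 + 8)) = (2 + T)*(Q + 3) = (2 + T)*(3 + Q))
f(a(0), N(-5))² = (6 + 2*(-17 - 1*(-5)) + 3*(-1) + (-17 - 1*(-5))*(-1))² = (6 + 2*(-17 + 5) - 3 + (-17 + 5)*(-1))² = (6 + 2*(-12) - 3 - 12*(-1))² = (6 - 24 - 3 + 12)² = (-9)² = 81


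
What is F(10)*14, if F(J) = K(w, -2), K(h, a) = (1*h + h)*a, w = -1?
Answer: 56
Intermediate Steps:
K(h, a) = 2*a*h (K(h, a) = (h + h)*a = (2*h)*a = 2*a*h)
F(J) = 4 (F(J) = 2*(-2)*(-1) = 4)
F(10)*14 = 4*14 = 56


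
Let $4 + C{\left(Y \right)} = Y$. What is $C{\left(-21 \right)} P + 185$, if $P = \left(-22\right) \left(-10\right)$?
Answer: $-5315$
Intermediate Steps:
$C{\left(Y \right)} = -4 + Y$
$P = 220$
$C{\left(-21 \right)} P + 185 = \left(-4 - 21\right) 220 + 185 = \left(-25\right) 220 + 185 = -5500 + 185 = -5315$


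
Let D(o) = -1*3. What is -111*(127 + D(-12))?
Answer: -13764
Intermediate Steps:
D(o) = -3
-111*(127 + D(-12)) = -111*(127 - 3) = -111*124 = -13764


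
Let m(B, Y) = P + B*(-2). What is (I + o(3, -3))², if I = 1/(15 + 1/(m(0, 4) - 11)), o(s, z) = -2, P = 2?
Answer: 67081/17956 ≈ 3.7359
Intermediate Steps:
m(B, Y) = 2 - 2*B (m(B, Y) = 2 + B*(-2) = 2 - 2*B)
I = 9/134 (I = 1/(15 + 1/((2 - 2*0) - 11)) = 1/(15 + 1/((2 + 0) - 11)) = 1/(15 + 1/(2 - 11)) = 1/(15 + 1/(-9)) = 1/(15 - ⅑) = 1/(134/9) = 9/134 ≈ 0.067164)
(I + o(3, -3))² = (9/134 - 2)² = (-259/134)² = 67081/17956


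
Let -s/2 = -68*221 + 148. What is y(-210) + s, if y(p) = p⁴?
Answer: 1944839760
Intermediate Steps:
s = 29760 (s = -2*(-68*221 + 148) = -2*(-15028 + 148) = -2*(-14880) = 29760)
y(-210) + s = (-210)⁴ + 29760 = 1944810000 + 29760 = 1944839760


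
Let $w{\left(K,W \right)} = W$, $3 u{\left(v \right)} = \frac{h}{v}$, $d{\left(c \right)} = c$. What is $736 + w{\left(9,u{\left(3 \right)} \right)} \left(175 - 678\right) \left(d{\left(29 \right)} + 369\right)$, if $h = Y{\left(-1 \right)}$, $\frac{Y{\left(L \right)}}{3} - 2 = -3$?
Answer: $\frac{202402}{3} \approx 67467.0$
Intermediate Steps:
$Y{\left(L \right)} = -3$ ($Y{\left(L \right)} = 6 + 3 \left(-3\right) = 6 - 9 = -3$)
$h = -3$
$u{\left(v \right)} = - \frac{1}{v}$ ($u{\left(v \right)} = \frac{\left(-3\right) \frac{1}{v}}{3} = - \frac{1}{v}$)
$736 + w{\left(9,u{\left(3 \right)} \right)} \left(175 - 678\right) \left(d{\left(29 \right)} + 369\right) = 736 + - \frac{1}{3} \left(175 - 678\right) \left(29 + 369\right) = 736 + \left(-1\right) \frac{1}{3} \left(\left(-503\right) 398\right) = 736 - - \frac{200194}{3} = 736 + \frac{200194}{3} = \frac{202402}{3}$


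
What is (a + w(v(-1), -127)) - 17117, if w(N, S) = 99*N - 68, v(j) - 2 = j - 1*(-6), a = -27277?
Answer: -43769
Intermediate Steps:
v(j) = 8 + j (v(j) = 2 + (j - 1*(-6)) = 2 + (j + 6) = 2 + (6 + j) = 8 + j)
w(N, S) = -68 + 99*N
(a + w(v(-1), -127)) - 17117 = (-27277 + (-68 + 99*(8 - 1))) - 17117 = (-27277 + (-68 + 99*7)) - 17117 = (-27277 + (-68 + 693)) - 17117 = (-27277 + 625) - 17117 = -26652 - 17117 = -43769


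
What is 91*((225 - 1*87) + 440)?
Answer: 52598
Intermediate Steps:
91*((225 - 1*87) + 440) = 91*((225 - 87) + 440) = 91*(138 + 440) = 91*578 = 52598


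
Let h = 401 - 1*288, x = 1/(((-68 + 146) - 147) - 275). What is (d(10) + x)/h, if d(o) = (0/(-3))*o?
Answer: -1/38872 ≈ -2.5725e-5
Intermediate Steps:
d(o) = 0 (d(o) = (0*(-⅓))*o = 0*o = 0)
x = -1/344 (x = 1/((78 - 147) - 275) = 1/(-69 - 275) = 1/(-344) = -1/344 ≈ -0.0029070)
h = 113 (h = 401 - 288 = 113)
(d(10) + x)/h = (0 - 1/344)/113 = -1/344*1/113 = -1/38872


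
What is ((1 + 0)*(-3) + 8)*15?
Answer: 75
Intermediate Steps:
((1 + 0)*(-3) + 8)*15 = (1*(-3) + 8)*15 = (-3 + 8)*15 = 5*15 = 75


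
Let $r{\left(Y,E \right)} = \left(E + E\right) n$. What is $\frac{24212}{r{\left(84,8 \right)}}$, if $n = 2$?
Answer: $\frac{6053}{8} \approx 756.63$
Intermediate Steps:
$r{\left(Y,E \right)} = 4 E$ ($r{\left(Y,E \right)} = \left(E + E\right) 2 = 2 E 2 = 4 E$)
$\frac{24212}{r{\left(84,8 \right)}} = \frac{24212}{4 \cdot 8} = \frac{24212}{32} = 24212 \cdot \frac{1}{32} = \frac{6053}{8}$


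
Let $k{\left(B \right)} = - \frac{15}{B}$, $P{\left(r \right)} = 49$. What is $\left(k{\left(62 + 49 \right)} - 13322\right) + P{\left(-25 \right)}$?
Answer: $- \frac{491106}{37} \approx -13273.0$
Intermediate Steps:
$\left(k{\left(62 + 49 \right)} - 13322\right) + P{\left(-25 \right)} = \left(- \frac{15}{62 + 49} - 13322\right) + 49 = \left(- \frac{15}{111} - 13322\right) + 49 = \left(\left(-15\right) \frac{1}{111} - 13322\right) + 49 = \left(- \frac{5}{37} - 13322\right) + 49 = - \frac{492919}{37} + 49 = - \frac{491106}{37}$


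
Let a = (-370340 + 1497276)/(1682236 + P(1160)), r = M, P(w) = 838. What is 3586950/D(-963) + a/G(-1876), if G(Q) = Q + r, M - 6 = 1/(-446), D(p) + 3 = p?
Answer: -419589214148230733/112999384374597 ≈ -3713.2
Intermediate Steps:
D(p) = -3 + p
M = 2675/446 (M = 6 + 1/(-446) = 6 - 1/446 = 2675/446 ≈ 5.9978)
r = 2675/446 ≈ 5.9978
a = 563468/841537 (a = (-370340 + 1497276)/(1682236 + 838) = 1126936/1683074 = 1126936*(1/1683074) = 563468/841537 ≈ 0.66957)
G(Q) = 2675/446 + Q (G(Q) = Q + 2675/446 = 2675/446 + Q)
3586950/D(-963) + a/G(-1876) = 3586950/(-3 - 963) + 563468/(841537*(2675/446 - 1876)) = 3586950/(-966) + 563468/(841537*(-834021/446)) = 3586950*(-1/966) + (563468/841537)*(-446/834021) = -597825/161 - 251306728/701859530277 = -419589214148230733/112999384374597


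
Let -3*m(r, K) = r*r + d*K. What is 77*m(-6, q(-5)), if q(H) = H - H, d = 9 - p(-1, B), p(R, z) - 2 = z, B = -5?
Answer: -924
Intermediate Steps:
p(R, z) = 2 + z
d = 12 (d = 9 - (2 - 5) = 9 - 1*(-3) = 9 + 3 = 12)
q(H) = 0
m(r, K) = -4*K - r**2/3 (m(r, K) = -(r*r + 12*K)/3 = -(r**2 + 12*K)/3 = -4*K - r**2/3)
77*m(-6, q(-5)) = 77*(-4*0 - 1/3*(-6)**2) = 77*(0 - 1/3*36) = 77*(0 - 12) = 77*(-12) = -924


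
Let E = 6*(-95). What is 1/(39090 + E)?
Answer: 1/38520 ≈ 2.5961e-5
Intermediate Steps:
E = -570
1/(39090 + E) = 1/(39090 - 570) = 1/38520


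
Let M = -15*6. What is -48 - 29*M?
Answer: 2562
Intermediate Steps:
M = -90
-48 - 29*M = -48 - 29*(-90) = -48 + 2610 = 2562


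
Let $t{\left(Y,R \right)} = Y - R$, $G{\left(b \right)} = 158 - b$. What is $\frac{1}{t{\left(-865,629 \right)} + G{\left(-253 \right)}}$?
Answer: $- \frac{1}{1083} \approx -0.00092336$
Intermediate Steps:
$\frac{1}{t{\left(-865,629 \right)} + G{\left(-253 \right)}} = \frac{1}{\left(-865 - 629\right) + \left(158 - -253\right)} = \frac{1}{\left(-865 - 629\right) + \left(158 + 253\right)} = \frac{1}{-1494 + 411} = \frac{1}{-1083} = - \frac{1}{1083}$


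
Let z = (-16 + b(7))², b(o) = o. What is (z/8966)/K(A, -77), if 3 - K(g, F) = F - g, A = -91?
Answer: -81/98626 ≈ -0.00082128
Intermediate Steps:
K(g, F) = 3 + g - F (K(g, F) = 3 - (F - g) = 3 + (g - F) = 3 + g - F)
z = 81 (z = (-16 + 7)² = (-9)² = 81)
(z/8966)/K(A, -77) = (81/8966)/(3 - 91 - 1*(-77)) = (81*(1/8966))/(3 - 91 + 77) = (81/8966)/(-11) = (81/8966)*(-1/11) = -81/98626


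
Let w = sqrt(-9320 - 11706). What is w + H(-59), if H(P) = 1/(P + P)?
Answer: -1/118 + I*sqrt(21026) ≈ -0.0084746 + 145.0*I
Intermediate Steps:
H(P) = 1/(2*P)
w = I*sqrt(21026) (w = sqrt(-21026) = I*sqrt(21026) ≈ 145.0*I)
w + H(-59) = I*sqrt(21026) + (1/2)/(-59) = I*sqrt(21026) + (1/2)*(-1/59) = I*sqrt(21026) - 1/118 = -1/118 + I*sqrt(21026)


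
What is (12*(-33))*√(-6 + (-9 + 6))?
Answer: -1188*I ≈ -1188.0*I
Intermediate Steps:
(12*(-33))*√(-6 + (-9 + 6)) = -396*√(-6 - 3) = -1188*I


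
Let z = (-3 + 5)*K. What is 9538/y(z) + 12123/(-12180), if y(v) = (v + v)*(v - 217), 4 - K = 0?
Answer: -343667/89320 ≈ -3.8476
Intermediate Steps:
K = 4 (K = 4 - 1*0 = 4 + 0 = 4)
z = 8 (z = (-3 + 5)*4 = 2*4 = 8)
y(v) = 2*v*(-217 + v) (y(v) = (2*v)*(-217 + v) = 2*v*(-217 + v))
9538/y(z) + 12123/(-12180) = 9538/((2*8*(-217 + 8))) + 12123/(-12180) = 9538/((2*8*(-209))) + 12123*(-1/12180) = 9538/(-3344) - 4041/4060 = 9538*(-1/3344) - 4041/4060 = -251/88 - 4041/4060 = -343667/89320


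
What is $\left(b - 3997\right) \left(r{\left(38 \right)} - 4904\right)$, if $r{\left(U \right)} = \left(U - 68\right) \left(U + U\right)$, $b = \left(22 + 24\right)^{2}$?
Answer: $13513104$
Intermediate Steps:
$b = 2116$ ($b = 46^{2} = 2116$)
$r{\left(U \right)} = 2 U \left(-68 + U\right)$ ($r{\left(U \right)} = \left(-68 + U\right) 2 U = 2 U \left(-68 + U\right)$)
$\left(b - 3997\right) \left(r{\left(38 \right)} - 4904\right) = \left(2116 - 3997\right) \left(2 \cdot 38 \left(-68 + 38\right) - 4904\right) = - 1881 \left(2 \cdot 38 \left(-30\right) - 4904\right) = - 1881 \left(-2280 - 4904\right) = \left(-1881\right) \left(-7184\right) = 13513104$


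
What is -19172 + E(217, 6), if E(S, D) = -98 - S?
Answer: -19487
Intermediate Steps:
-19172 + E(217, 6) = -19172 + (-98 - 1*217) = -19172 + (-98 - 217) = -19172 - 315 = -19487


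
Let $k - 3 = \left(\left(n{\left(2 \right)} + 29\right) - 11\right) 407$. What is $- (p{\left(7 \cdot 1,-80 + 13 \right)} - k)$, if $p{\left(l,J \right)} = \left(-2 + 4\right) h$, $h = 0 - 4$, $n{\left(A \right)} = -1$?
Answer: $6930$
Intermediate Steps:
$h = -4$
$p{\left(l,J \right)} = -8$ ($p{\left(l,J \right)} = \left(-2 + 4\right) \left(-4\right) = 2 \left(-4\right) = -8$)
$k = 6922$ ($k = 3 + \left(\left(-1 + 29\right) - 11\right) 407 = 3 + \left(28 - 11\right) 407 = 3 + 17 \cdot 407 = 3 + 6919 = 6922$)
$- (p{\left(7 \cdot 1,-80 + 13 \right)} - k) = - (-8 - 6922) = \left(-1\right) \left(-6930\right) = 6930$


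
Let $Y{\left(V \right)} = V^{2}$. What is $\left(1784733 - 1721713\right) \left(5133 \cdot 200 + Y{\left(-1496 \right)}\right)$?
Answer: $205736100320$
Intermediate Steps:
$\left(1784733 - 1721713\right) \left(5133 \cdot 200 + Y{\left(-1496 \right)}\right) = \left(1784733 - 1721713\right) \left(5133 \cdot 200 + \left(-1496\right)^{2}\right) = 63020 \left(1026600 + 2238016\right) = 63020 \cdot 3264616 = 205736100320$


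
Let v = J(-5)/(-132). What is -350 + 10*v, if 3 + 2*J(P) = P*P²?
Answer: -11390/33 ≈ -345.15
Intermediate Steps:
J(P) = -3/2 + P³/2 (J(P) = -3/2 + (P*P²)/2 = -3/2 + P³/2)
v = 16/33 (v = (-3/2 + (½)*(-5)³)/(-132) = -(-3/2 + (½)*(-125))/132 = -(-3/2 - 125/2)/132 = -1/132*(-64) = 16/33 ≈ 0.48485)
-350 + 10*v = -350 + 10*(16/33) = -350 + 160/33 = -11390/33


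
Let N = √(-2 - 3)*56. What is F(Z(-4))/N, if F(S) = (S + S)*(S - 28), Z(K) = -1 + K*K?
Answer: 39*I*√5/28 ≈ 3.1145*I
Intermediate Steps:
Z(K) = -1 + K²
N = 56*I*√5 (N = √(-5)*56 = (I*√5)*56 = 56*I*√5 ≈ 125.22*I)
F(S) = 2*S*(-28 + S) (F(S) = (2*S)*(-28 + S) = 2*S*(-28 + S))
F(Z(-4))/N = (2*(-1 + (-4)²)*(-28 + (-1 + (-4)²)))/((56*I*√5)) = (2*(-1 + 16)*(-28 + (-1 + 16)))*(-I*√5/280) = (2*15*(-28 + 15))*(-I*√5/280) = (2*15*(-13))*(-I*√5/280) = -(-39)*I*√5/28 = 39*I*√5/28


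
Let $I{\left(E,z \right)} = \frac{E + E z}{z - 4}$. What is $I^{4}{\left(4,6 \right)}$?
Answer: $38416$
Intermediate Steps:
$I{\left(E,z \right)} = \frac{E + E z}{-4 + z}$
$I^{4}{\left(4,6 \right)} = \left(\frac{4 \left(1 + 6\right)}{-4 + 6}\right)^{4} = \left(4 \cdot \frac{1}{2} \cdot 7\right)^{4} = 14^{4} = 38416$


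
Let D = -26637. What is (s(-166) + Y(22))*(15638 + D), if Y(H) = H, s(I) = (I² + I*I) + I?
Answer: -604593032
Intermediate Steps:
s(I) = I + 2*I² (s(I) = (I² + I²) + I = 2*I² + I = I + 2*I²)
(s(-166) + Y(22))*(15638 + D) = (-166*(1 + 2*(-166)) + 22)*(15638 - 26637) = (-166*(1 - 332) + 22)*(-10999) = (-166*(-331) + 22)*(-10999) = (54946 + 22)*(-10999) = 54968*(-10999) = -604593032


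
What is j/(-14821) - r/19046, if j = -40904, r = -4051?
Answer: 839097455/282280766 ≈ 2.9726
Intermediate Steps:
j/(-14821) - r/19046 = -40904/(-14821) - 1*(-4051)/19046 = -40904*(-1/14821) + 4051*(1/19046) = 40904/14821 + 4051/19046 = 839097455/282280766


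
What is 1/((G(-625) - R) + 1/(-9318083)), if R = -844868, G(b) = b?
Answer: 9318083/7866726346168 ≈ 1.1845e-6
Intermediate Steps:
1/((G(-625) - R) + 1/(-9318083)) = 1/((-625 - 1*(-844868)) + 1/(-9318083)) = 1/((-625 + 844868) - 1/9318083) = 1/(844243 - 1/9318083) = 1/(7866726346168/9318083) = 9318083/7866726346168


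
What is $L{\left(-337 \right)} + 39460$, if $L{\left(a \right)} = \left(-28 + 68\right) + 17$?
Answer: $39517$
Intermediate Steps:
$L{\left(a \right)} = 57$ ($L{\left(a \right)} = 40 + 17 = 57$)
$L{\left(-337 \right)} + 39460 = 57 + 39460 = 39517$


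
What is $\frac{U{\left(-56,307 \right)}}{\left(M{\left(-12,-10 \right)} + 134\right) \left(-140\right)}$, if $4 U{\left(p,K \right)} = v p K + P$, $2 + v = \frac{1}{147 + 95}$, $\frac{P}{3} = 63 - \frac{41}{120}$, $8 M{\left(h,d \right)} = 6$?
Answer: $- \frac{166984519}{365226400} \approx -0.45721$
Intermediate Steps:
$M{\left(h,d \right)} = \frac{3}{4}$ ($M{\left(h,d \right)} = \frac{1}{8} \cdot 6 = \frac{3}{4}$)
$P = \frac{7519}{40}$ ($P = 3 \left(63 - \frac{41}{120}\right) = 3 \cdot \frac{7519}{120} = \frac{7519}{40} \approx 187.98$)
$v = - \frac{483}{242}$ ($v = -2 + \frac{1}{147 + 95} = -2 + \frac{1}{242} = - \frac{483}{242} \approx -1.9959$)
$U{\left(p,K \right)} = \frac{7519}{160} - \frac{483 K p}{968}$ ($U{\left(p,K \right)} = \frac{- \frac{483 p}{242} K + \frac{7519}{40}}{4} = \frac{- \frac{483 K p}{242} + \frac{7519}{40}}{4} = \frac{\frac{7519}{40} - \frac{483 K p}{242}}{4} = \frac{7519}{160} - \frac{483 K p}{968}$)
$\frac{U{\left(-56,307 \right)}}{\left(M{\left(-12,-10 \right)} + 134\right) \left(-140\right)} = \frac{\frac{7519}{160} - \frac{148281}{968} \left(-56\right)}{\left(\frac{3}{4} + 134\right) \left(-140\right)} = \frac{\frac{7519}{160} + \frac{1037967}{121}}{\frac{539}{4} \left(-140\right)} = \frac{166984519}{19360 \left(-18865\right)} = \frac{166984519}{19360} \left(- \frac{1}{18865}\right) = - \frac{166984519}{365226400}$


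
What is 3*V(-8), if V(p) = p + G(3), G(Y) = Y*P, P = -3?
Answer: -51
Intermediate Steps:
G(Y) = -3*Y (G(Y) = Y*(-3) = -3*Y)
V(p) = -9 + p (V(p) = p - 3*3 = p - 9 = -9 + p)
3*V(-8) = 3*(-9 - 8) = 3*(-17) = -51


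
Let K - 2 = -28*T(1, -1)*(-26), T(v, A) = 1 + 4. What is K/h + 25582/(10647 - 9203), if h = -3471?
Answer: 13922679/835354 ≈ 16.667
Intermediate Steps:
T(v, A) = 5
K = 3642 (K = 2 - 28*5*(-26) = 2 - 140*(-26) = 2 + 3640 = 3642)
K/h + 25582/(10647 - 9203) = 3642/(-3471) + 25582/(10647 - 9203) = 3642*(-1/3471) + 25582/1444 = -1214/1157 + 25582*(1/1444) = -1214/1157 + 12791/722 = 13922679/835354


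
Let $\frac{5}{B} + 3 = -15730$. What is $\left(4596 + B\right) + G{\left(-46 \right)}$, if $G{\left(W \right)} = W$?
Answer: $\frac{71585145}{15733} \approx 4550.0$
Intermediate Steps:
$B = - \frac{5}{15733}$ ($B = \frac{5}{-3 - 15730} = \frac{5}{-15733} = 5 \left(- \frac{1}{15733}\right) = - \frac{5}{15733} \approx -0.0003178$)
$\left(4596 + B\right) + G{\left(-46 \right)} = \left(4596 - \frac{5}{15733}\right) - 46 = \frac{72308863}{15733} - 46 = \frac{71585145}{15733}$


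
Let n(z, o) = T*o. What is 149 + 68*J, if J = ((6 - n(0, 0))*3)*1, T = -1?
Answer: 1373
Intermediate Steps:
n(z, o) = -o
J = 18 (J = ((6 - (-1)*0)*3)*1 = ((6 - 1*0)*3)*1 = ((6 + 0)*3)*1 = (6*3)*1 = 18*1 = 18)
149 + 68*J = 149 + 68*18 = 149 + 1224 = 1373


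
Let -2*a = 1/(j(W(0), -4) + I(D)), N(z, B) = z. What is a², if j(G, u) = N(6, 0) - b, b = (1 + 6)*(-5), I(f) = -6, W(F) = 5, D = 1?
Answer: 1/4900 ≈ 0.00020408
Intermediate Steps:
b = -35 (b = 7*(-5) = -35)
j(G, u) = 41 (j(G, u) = 6 - 1*(-35) = 6 + 35 = 41)
a = -1/70 (a = -1/(2*(41 - 6)) = -½/35 = -½*1/35 = -1/70 ≈ -0.014286)
a² = (-1/70)² = 1/4900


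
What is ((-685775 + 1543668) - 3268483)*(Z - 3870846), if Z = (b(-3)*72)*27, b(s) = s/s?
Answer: 9326336472180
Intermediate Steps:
b(s) = 1
Z = 1944 (Z = (1*72)*27 = 72*27 = 1944)
((-685775 + 1543668) - 3268483)*(Z - 3870846) = ((-685775 + 1543668) - 3268483)*(1944 - 3870846) = (857893 - 3268483)*(-3868902) = -2410590*(-3868902) = 9326336472180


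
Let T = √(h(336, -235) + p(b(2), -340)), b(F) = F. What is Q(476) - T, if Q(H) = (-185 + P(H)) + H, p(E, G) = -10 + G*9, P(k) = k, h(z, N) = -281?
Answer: 767 - I*√3351 ≈ 767.0 - 57.888*I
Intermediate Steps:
p(E, G) = -10 + 9*G
T = I*√3351 (T = √(-281 + (-10 + 9*(-340))) = √(-281 + (-10 - 3060)) = √(-281 - 3070) = √(-3351) = I*√3351 ≈ 57.888*I)
Q(H) = -185 + 2*H (Q(H) = (-185 + H) + H = -185 + 2*H)
Q(476) - T = (-185 + 2*476) - I*√3351 = (-185 + 952) - I*√3351 = 767 - I*√3351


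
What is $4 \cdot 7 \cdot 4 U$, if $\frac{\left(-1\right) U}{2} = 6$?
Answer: $-1344$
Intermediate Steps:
$U = -12$ ($U = \left(-2\right) 6 = -12$)
$4 \cdot 7 \cdot 4 U = 4 \cdot 7 \cdot 4 \left(-12\right) = 4 \cdot 28 \left(-12\right) = 112 \left(-12\right) = -1344$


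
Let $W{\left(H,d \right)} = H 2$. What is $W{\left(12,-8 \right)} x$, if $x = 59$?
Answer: $1416$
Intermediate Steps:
$W{\left(H,d \right)} = 2 H$
$W{\left(12,-8 \right)} x = 2 \cdot 12 \cdot 59 = 24 \cdot 59 = 1416$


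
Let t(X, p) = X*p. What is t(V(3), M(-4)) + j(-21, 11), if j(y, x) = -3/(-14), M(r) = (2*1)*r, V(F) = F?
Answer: -333/14 ≈ -23.786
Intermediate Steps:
M(r) = 2*r
j(y, x) = 3/14 (j(y, x) = -3*(-1/14) = 3/14)
t(V(3), M(-4)) + j(-21, 11) = 3*(2*(-4)) + 3/14 = 3*(-8) + 3/14 = -24 + 3/14 = -333/14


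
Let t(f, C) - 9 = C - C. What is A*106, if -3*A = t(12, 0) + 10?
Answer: -2014/3 ≈ -671.33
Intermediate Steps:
t(f, C) = 9 (t(f, C) = 9 + (C - C) = 9 + 0 = 9)
A = -19/3 (A = -(9 + 10)/3 = -⅓*19 = -19/3 ≈ -6.3333)
A*106 = -19/3*106 = -2014/3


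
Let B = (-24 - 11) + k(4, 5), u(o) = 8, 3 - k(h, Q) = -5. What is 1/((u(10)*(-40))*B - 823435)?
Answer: -1/814795 ≈ -1.2273e-6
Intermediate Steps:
k(h, Q) = 8 (k(h, Q) = 3 - 1*(-5) = 3 + 5 = 8)
B = -27 (B = (-24 - 11) + 8 = -35 + 8 = -27)
1/((u(10)*(-40))*B - 823435) = 1/((8*(-40))*(-27) - 823435) = 1/(-320*(-27) - 823435) = 1/(8640 - 823435) = 1/(-814795) = -1/814795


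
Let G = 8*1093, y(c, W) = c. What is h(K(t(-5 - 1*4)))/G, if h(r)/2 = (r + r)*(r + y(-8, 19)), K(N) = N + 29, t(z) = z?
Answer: 120/1093 ≈ 0.10979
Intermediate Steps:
K(N) = 29 + N
h(r) = 4*r*(-8 + r) (h(r) = 2*((r + r)*(r - 8)) = 2*((2*r)*(-8 + r)) = 2*(2*r*(-8 + r)) = 4*r*(-8 + r))
G = 8744
h(K(t(-5 - 1*4)))/G = (4*(29 + (-5 - 1*4))*(-8 + (29 + (-5 - 1*4))))/8744 = (4*(29 + (-5 - 4))*(-8 + (29 + (-5 - 4))))*(1/8744) = (4*(29 - 9)*(-8 + (29 - 9)))*(1/8744) = (4*20*(-8 + 20))*(1/8744) = (4*20*12)*(1/8744) = 960*(1/8744) = 120/1093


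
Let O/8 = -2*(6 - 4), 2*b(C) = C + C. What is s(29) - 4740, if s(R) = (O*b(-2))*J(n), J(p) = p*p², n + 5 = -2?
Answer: -26692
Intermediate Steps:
n = -7 (n = -5 - 2 = -7)
J(p) = p³
b(C) = C (b(C) = (C + C)/2 = (2*C)/2 = C)
O = -32 (O = 8*(-2*(6 - 4)) = 8*(-2*2) = 8*(-4) = -32)
s(R) = -21952 (s(R) = -32*(-2)*(-7)³ = 64*(-343) = -21952)
s(29) - 4740 = -21952 - 4740 = -26692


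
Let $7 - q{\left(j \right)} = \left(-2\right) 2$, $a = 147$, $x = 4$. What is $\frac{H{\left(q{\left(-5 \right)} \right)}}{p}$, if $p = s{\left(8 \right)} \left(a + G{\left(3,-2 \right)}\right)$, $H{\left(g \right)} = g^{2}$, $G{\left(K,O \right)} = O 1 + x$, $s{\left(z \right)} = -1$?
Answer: $- \frac{121}{149} \approx -0.81208$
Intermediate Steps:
$q{\left(j \right)} = 11$ ($q{\left(j \right)} = 7 - \left(-2\right) 2 = 7 - -4 = 7 + 4 = 11$)
$G{\left(K,O \right)} = 4 + O$ ($G{\left(K,O \right)} = O 1 + 4 = O + 4 = 4 + O$)
$p = -149$ ($p = - (147 + \left(4 - 2\right)) = - (147 + 2) = \left(-1\right) 149 = -149$)
$\frac{H{\left(q{\left(-5 \right)} \right)}}{p} = \frac{11^{2}}{-149} = 121 \left(- \frac{1}{149}\right) = - \frac{121}{149}$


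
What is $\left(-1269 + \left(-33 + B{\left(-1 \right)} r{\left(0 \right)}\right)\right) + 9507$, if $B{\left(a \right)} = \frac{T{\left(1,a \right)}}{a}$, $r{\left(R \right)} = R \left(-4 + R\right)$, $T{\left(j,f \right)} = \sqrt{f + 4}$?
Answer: $8205$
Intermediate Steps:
$T{\left(j,f \right)} = \sqrt{4 + f}$
$B{\left(a \right)} = \frac{\sqrt{4 + a}}{a}$
$\left(-1269 + \left(-33 + B{\left(-1 \right)} r{\left(0 \right)}\right)\right) + 9507 = \left(-1269 - \left(33 - \frac{\sqrt{4 - 1}}{-1} \cdot 0 \left(-4 + 0\right)\right)\right) + 9507 = \left(-1269 - \left(33 - - \sqrt{3} \cdot 0 \left(-4\right)\right)\right) + 9507 = \left(-1269 - \left(33 - - \sqrt{3} \cdot 0\right)\right) + 9507 = \left(-1269 + \left(-33 + 0\right)\right) + 9507 = \left(-1269 - 33\right) + 9507 = -1302 + 9507 = 8205$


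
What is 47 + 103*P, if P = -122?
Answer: -12519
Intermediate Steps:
47 + 103*P = 47 + 103*(-122) = 47 - 12566 = -12519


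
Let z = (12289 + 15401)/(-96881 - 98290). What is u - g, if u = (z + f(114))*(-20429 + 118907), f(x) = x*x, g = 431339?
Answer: 83232284891753/65057 ≈ 1.2794e+9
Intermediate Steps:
f(x) = x**2
z = -9230/65057 (z = 27690/(-195171) = 27690*(-1/195171) = -9230/65057 ≈ -0.14188)
u = 83260346513076/65057 (u = (-9230/65057 + 114**2)*(-20429 + 118907) = (-9230/65057 + 12996)*98478 = (845471542/65057)*98478 = 83260346513076/65057 ≈ 1.2798e+9)
u - g = 83260346513076/65057 - 1*431339 = 83260346513076/65057 - 431339 = 83232284891753/65057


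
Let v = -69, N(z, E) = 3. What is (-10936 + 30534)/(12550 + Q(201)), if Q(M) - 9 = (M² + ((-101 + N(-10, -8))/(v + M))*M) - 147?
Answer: 431156/1158603 ≈ 0.37213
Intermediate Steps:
Q(M) = -138 + M² - 98*M/(-69 + M) (Q(M) = 9 + ((M² + ((-101 + 3)/(-69 + M))*M) - 147) = 9 + ((M² + (-98/(-69 + M))*M) - 147) = 9 + ((M² - 98*M/(-69 + M)) - 147) = 9 + (-147 + M² - 98*M/(-69 + M)) = -138 + M² - 98*M/(-69 + M))
(-10936 + 30534)/(12550 + Q(201)) = (-10936 + 30534)/(12550 + (9522 + 201³ - 236*201 - 69*201²)/(-69 + 201)) = 19598/(12550 + (9522 + 8120601 - 47436 - 69*40401)/132) = 19598/(12550 + (9522 + 8120601 - 47436 - 2787669)/132) = 19598/(12550 + (1/132)*5295018) = 19598/(12550 + 882503/22) = 19598/(1158603/22) = 19598*(22/1158603) = 431156/1158603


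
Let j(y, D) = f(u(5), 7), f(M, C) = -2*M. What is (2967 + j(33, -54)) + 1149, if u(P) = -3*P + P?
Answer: 4136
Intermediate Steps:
u(P) = -2*P
j(y, D) = 20 (j(y, D) = -(-4)*5 = -2*(-10) = 20)
(2967 + j(33, -54)) + 1149 = (2967 + 20) + 1149 = 2987 + 1149 = 4136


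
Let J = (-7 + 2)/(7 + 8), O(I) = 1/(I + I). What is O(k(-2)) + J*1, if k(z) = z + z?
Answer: -11/24 ≈ -0.45833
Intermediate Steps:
k(z) = 2*z
O(I) = 1/(2*I)
J = -1/3 (J = -5/15 = -5*1/15 = -1/3 ≈ -0.33333)
O(k(-2)) + J*1 = 1/(2*((2*(-2)))) - 1/3*1 = (1/2)/(-4) - 1/3 = (1/2)*(-1/4) - 1/3 = -1/8 - 1/3 = -11/24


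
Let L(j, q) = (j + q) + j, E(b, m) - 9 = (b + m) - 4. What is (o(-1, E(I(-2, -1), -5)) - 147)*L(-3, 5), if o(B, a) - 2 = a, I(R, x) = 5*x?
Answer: 150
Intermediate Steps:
E(b, m) = 5 + b + m (E(b, m) = 9 + ((b + m) - 4) = 9 + (-4 + b + m) = 5 + b + m)
o(B, a) = 2 + a
L(j, q) = q + 2*j
(o(-1, E(I(-2, -1), -5)) - 147)*L(-3, 5) = ((2 + (5 + 5*(-1) - 5)) - 147)*(5 + 2*(-3)) = ((2 + (5 - 5 - 5)) - 147)*(5 - 6) = ((2 - 5) - 147)*(-1) = (-3 - 147)*(-1) = -150*(-1) = 150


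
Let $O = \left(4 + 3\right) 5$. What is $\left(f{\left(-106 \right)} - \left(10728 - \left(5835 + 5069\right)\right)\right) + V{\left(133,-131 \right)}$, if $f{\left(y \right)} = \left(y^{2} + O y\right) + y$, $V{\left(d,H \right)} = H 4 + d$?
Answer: $7205$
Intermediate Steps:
$V{\left(d,H \right)} = d + 4 H$ ($V{\left(d,H \right)} = 4 H + d = d + 4 H$)
$O = 35$ ($O = 7 \cdot 5 = 35$)
$f{\left(y \right)} = y^{2} + 36 y$ ($f{\left(y \right)} = \left(y^{2} + 35 y\right) + y = y^{2} + 36 y$)
$\left(f{\left(-106 \right)} - \left(10728 - \left(5835 + 5069\right)\right)\right) + V{\left(133,-131 \right)} = \left(- 106 \left(36 - 106\right) - \left(10728 - \left(5835 + 5069\right)\right)\right) + \left(133 + 4 \left(-131\right)\right) = \left(\left(-106\right) \left(-70\right) - \left(10728 - 10904\right)\right) + \left(133 - 524\right) = \left(7420 - \left(10728 - 10904\right)\right) - 391 = \left(7420 - -176\right) - 391 = \left(7420 + 176\right) - 391 = 7596 - 391 = 7205$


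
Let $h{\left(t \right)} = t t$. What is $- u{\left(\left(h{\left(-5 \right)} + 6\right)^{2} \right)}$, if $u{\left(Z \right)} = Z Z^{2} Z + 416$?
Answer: $-852891037857$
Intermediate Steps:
$h{\left(t \right)} = t^{2}$
$u{\left(Z \right)} = 416 + Z^{4}$ ($u{\left(Z \right)} = Z^{3} Z + 416 = Z^{4} + 416 = 416 + Z^{4}$)
$- u{\left(\left(h{\left(-5 \right)} + 6\right)^{2} \right)} = - (416 + \left(\left(\left(-5\right)^{2} + 6\right)^{2}\right)^{4}) = - (416 + \left(\left(25 + 6\right)^{2}\right)^{4}) = - (416 + \left(31^{2}\right)^{4}) = - (416 + 961^{4}) = - (416 + 852891037441) = \left(-1\right) 852891037857 = -852891037857$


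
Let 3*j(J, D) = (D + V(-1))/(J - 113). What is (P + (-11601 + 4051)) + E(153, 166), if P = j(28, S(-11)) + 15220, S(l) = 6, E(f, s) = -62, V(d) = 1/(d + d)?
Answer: 3880069/510 ≈ 7608.0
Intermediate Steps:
V(d) = 1/(2*d)
j(J, D) = (-½ + D)/(3*(-113 + J)) (j(J, D) = ((D + (½)/(-1))/(J - 113))/3 = ((D + (½)*(-1))/(-113 + J))/3 = ((D - ½)/(-113 + J))/3 = ((-½ + D)/(-113 + J))/3 = (-½ + D)/(3*(-113 + J)))
P = 7762189/510 (P = (-1 + 2*6)/(6*(-113 + 28)) + 15220 = (⅙)*(-1 + 12)/(-85) + 15220 = (⅙)*(-1/85)*11 + 15220 = -11/510 + 15220 = 7762189/510 ≈ 15220.)
(P + (-11601 + 4051)) + E(153, 166) = (7762189/510 + (-11601 + 4051)) - 62 = (7762189/510 - 7550) - 62 = 3911689/510 - 62 = 3880069/510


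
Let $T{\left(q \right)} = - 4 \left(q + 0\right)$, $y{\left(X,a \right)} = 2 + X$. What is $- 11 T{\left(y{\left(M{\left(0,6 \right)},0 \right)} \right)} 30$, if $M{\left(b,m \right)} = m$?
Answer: $10560$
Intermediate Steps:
$T{\left(q \right)} = - 4 q$
$- 11 T{\left(y{\left(M{\left(0,6 \right)},0 \right)} \right)} 30 = - 11 \left(- 4 \left(2 + 6\right)\right) 30 = - 11 \left(\left(-4\right) 8\right) 30 = \left(-11\right) \left(-32\right) 30 = 352 \cdot 30 = 10560$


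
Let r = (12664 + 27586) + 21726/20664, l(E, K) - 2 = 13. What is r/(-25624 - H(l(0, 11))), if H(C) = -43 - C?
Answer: -46208207/29349768 ≈ -1.5744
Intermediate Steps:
l(E, K) = 15 (l(E, K) = 2 + 13 = 15)
r = 46208207/1148 (r = 40250 + 21726*(1/20664) = 40250 + 1207/1148 = 46208207/1148 ≈ 40251.)
r/(-25624 - H(l(0, 11))) = 46208207/(1148*(-25624 - (-43 - 1*15))) = 46208207/(1148*(-25624 - (-43 - 15))) = 46208207/(1148*(-25624 - 1*(-58))) = 46208207/(1148*(-25624 + 58)) = (46208207/1148)/(-25566) = (46208207/1148)*(-1/25566) = -46208207/29349768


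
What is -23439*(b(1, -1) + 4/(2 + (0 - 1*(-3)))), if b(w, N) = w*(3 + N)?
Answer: -328146/5 ≈ -65629.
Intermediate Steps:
-23439*(b(1, -1) + 4/(2 + (0 - 1*(-3)))) = -23439*(1*(3 - 1) + 4/(2 + (0 - 1*(-3)))) = -23439*(1*2 + 4/(2 + (0 + 3))) = -23439*(2 + 4/(2 + 3)) = -23439*(2 + 4/5) = -23439*(2 + (⅕)*4) = -23439*(2 + ⅘) = -23439*14/5 = -328146/5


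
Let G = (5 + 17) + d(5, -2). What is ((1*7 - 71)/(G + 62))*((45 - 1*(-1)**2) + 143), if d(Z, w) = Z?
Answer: -11968/89 ≈ -134.47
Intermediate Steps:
G = 27 (G = (5 + 17) + 5 = 22 + 5 = 27)
((1*7 - 71)/(G + 62))*((45 - 1*(-1)**2) + 143) = ((1*7 - 71)/(27 + 62))*((45 - 1*(-1)**2) + 143) = ((7 - 71)/89)*((45 - 1*1) + 143) = (-64*1/89)*((45 - 1) + 143) = -64*(44 + 143)/89 = -64/89*187 = -11968/89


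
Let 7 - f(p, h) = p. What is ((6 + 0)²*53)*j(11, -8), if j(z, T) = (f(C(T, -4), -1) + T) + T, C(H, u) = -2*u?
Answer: -32436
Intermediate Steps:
f(p, h) = 7 - p
j(z, T) = -1 + 2*T (j(z, T) = ((7 - (-2)*(-4)) + T) + T = ((7 - 1*8) + T) + T = ((7 - 8) + T) + T = (-1 + T) + T = -1 + 2*T)
((6 + 0)²*53)*j(11, -8) = ((6 + 0)²*53)*(-1 + 2*(-8)) = (6²*53)*(-1 - 16) = (36*53)*(-17) = 1908*(-17) = -32436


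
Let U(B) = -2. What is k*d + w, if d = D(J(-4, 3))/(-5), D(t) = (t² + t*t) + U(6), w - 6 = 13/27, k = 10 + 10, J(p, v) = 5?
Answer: -5009/27 ≈ -185.52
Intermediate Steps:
k = 20
w = 175/27 (w = 6 + 13/27 = 175/27 ≈ 6.4815)
D(t) = -2 + 2*t² (D(t) = (t² + t*t) - 2 = (t² + t²) - 2 = 2*t² - 2 = -2 + 2*t²)
d = -48/5 (d = (-2 + 2*5²)/(-5) = (-2 + 2*25)*(-⅕) = (-2 + 50)*(-⅕) = 48*(-⅕) = -48/5 ≈ -9.6000)
k*d + w = 20*(-48/5) + 175/27 = -192 + 175/27 = -5009/27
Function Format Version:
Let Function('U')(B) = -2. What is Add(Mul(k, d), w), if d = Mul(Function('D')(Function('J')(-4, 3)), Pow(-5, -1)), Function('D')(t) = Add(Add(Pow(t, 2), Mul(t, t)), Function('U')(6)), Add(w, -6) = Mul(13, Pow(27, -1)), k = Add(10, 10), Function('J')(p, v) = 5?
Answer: Rational(-5009, 27) ≈ -185.52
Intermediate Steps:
k = 20
w = Rational(175, 27) (w = Add(6, Mul(13, Pow(27, -1))) = Add(6, Mul(13, Rational(1, 27))) = Add(6, Rational(13, 27)) = Rational(175, 27) ≈ 6.4815)
Function('D')(t) = Add(-2, Mul(2, Pow(t, 2))) (Function('D')(t) = Add(Add(Pow(t, 2), Mul(t, t)), -2) = Add(Add(Pow(t, 2), Pow(t, 2)), -2) = Add(Mul(2, Pow(t, 2)), -2) = Add(-2, Mul(2, Pow(t, 2))))
d = Rational(-48, 5) (d = Mul(Add(-2, Mul(2, Pow(5, 2))), Pow(-5, -1)) = Mul(Add(-2, Mul(2, 25)), Rational(-1, 5)) = Mul(Add(-2, 50), Rational(-1, 5)) = Mul(48, Rational(-1, 5)) = Rational(-48, 5) ≈ -9.6000)
Add(Mul(k, d), w) = Add(Mul(20, Rational(-48, 5)), Rational(175, 27)) = Add(-192, Rational(175, 27)) = Rational(-5009, 27)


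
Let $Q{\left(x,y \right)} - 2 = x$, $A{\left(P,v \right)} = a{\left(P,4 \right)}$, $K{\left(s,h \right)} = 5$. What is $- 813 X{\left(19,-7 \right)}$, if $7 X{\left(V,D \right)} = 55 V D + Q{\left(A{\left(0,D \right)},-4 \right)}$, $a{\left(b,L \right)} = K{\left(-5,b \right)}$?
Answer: $848772$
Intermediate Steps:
$a{\left(b,L \right)} = 5$
$A{\left(P,v \right)} = 5$
$Q{\left(x,y \right)} = 2 + x$
$X{\left(V,D \right)} = 1 + \frac{55 D V}{7}$ ($X{\left(V,D \right)} = \frac{55 V D + \left(2 + 5\right)}{7} = \frac{55 D V + 7}{7} = \frac{7 + 55 D V}{7} = 1 + \frac{55 D V}{7}$)
$- 813 X{\left(19,-7 \right)} = - 813 \left(1 + \frac{55}{7} \left(-7\right) 19\right) = - 813 \left(1 - 1045\right) = \left(-813\right) \left(-1044\right) = 848772$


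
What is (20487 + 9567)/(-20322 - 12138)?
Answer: -5009/5410 ≈ -0.92588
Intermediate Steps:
(20487 + 9567)/(-20322 - 12138) = 30054/(-32460) = 30054*(-1/32460) = -5009/5410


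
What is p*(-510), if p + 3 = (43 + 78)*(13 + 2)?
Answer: -924120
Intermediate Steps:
p = 1812 (p = -3 + (43 + 78)*(13 + 2) = -3 + 121*15 = -3 + 1815 = 1812)
p*(-510) = 1812*(-510) = -924120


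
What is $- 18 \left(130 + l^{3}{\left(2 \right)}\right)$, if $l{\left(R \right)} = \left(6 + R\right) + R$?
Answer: $-20340$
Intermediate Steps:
$l{\left(R \right)} = 6 + 2 R$
$- 18 \left(130 + l^{3}{\left(2 \right)}\right) = - 18 \left(130 + \left(6 + 2 \cdot 2\right)^{3}\right) = - 18 \left(130 + \left(6 + 4\right)^{3}\right) = - 18 \left(130 + 10^{3}\right) = - 18 \left(130 + 1000\right) = \left(-18\right) 1130 = -20340$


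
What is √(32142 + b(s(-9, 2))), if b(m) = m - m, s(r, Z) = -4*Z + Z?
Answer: √32142 ≈ 179.28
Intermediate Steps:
s(r, Z) = -3*Z
b(m) = 0
√(32142 + b(s(-9, 2))) = √(32142 + 0) = √32142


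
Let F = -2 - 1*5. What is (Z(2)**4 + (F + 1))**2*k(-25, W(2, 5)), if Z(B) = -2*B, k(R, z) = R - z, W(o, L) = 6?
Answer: -1937500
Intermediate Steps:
F = -7 (F = -2 - 5 = -7)
(Z(2)**4 + (F + 1))**2*k(-25, W(2, 5)) = ((-2*2)**4 + (-7 + 1))**2*(-25 - 1*6) = ((-4)**4 - 6)**2*(-25 - 6) = (256 - 6)**2*(-31) = 250**2*(-31) = 62500*(-31) = -1937500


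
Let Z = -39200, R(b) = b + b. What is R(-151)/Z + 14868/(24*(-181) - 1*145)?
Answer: -290734961/87984400 ≈ -3.3044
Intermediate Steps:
R(b) = 2*b
R(-151)/Z + 14868/(24*(-181) - 1*145) = (2*(-151))/(-39200) + 14868/(24*(-181) - 1*145) = -302*(-1/39200) + 14868/(-4344 - 145) = 151/19600 + 14868/(-4489) = 151/19600 + 14868*(-1/4489) = 151/19600 - 14868/4489 = -290734961/87984400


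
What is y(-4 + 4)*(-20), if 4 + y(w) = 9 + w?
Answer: -100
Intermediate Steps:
y(w) = 5 + w (y(w) = -4 + (9 + w) = 5 + w)
y(-4 + 4)*(-20) = (5 + (-4 + 4))*(-20) = (5 + 0)*(-20) = 5*(-20) = -100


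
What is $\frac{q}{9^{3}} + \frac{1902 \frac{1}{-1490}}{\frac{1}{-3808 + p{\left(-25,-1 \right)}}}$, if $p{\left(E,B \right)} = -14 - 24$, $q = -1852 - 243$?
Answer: $\frac{2664790259}{543105} \approx 4906.6$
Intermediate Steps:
$q = -2095$
$p{\left(E,B \right)} = -38$
$\frac{q}{9^{3}} + \frac{1902 \frac{1}{-1490}}{\frac{1}{-3808 + p{\left(-25,-1 \right)}}} = - \frac{2095}{9^{3}} + \frac{1902 \frac{1}{-1490}}{\frac{1}{-3808 - 38}} = - \frac{2095}{729} + \frac{1902 \left(- \frac{1}{1490}\right)}{\frac{1}{-3846}} = \left(-2095\right) \frac{1}{729} - \frac{951}{745 \left(- \frac{1}{3846}\right)} = - \frac{2095}{729} - - \frac{3657546}{745} = - \frac{2095}{729} + \frac{3657546}{745} = \frac{2664790259}{543105}$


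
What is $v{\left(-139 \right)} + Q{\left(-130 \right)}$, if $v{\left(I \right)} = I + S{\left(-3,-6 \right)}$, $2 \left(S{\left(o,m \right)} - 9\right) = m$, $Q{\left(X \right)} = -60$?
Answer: $-193$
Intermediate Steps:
$S{\left(o,m \right)} = 9 + \frac{m}{2}$
$v{\left(I \right)} = 6 + I$ ($v{\left(I \right)} = I + \left(9 + \frac{1}{2} \left(-6\right)\right) = I + \left(9 - 3\right) = I + 6 = 6 + I$)
$v{\left(-139 \right)} + Q{\left(-130 \right)} = \left(6 - 139\right) - 60 = -133 - 60 = -193$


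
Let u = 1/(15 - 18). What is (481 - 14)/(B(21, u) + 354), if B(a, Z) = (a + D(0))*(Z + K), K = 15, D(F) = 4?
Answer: 1401/2162 ≈ 0.64801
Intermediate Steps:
u = -⅓ (u = 1/(-3) = -⅓ ≈ -0.33333)
B(a, Z) = (4 + a)*(15 + Z) (B(a, Z) = (a + 4)*(Z + 15) = (4 + a)*(15 + Z))
(481 - 14)/(B(21, u) + 354) = (481 - 14)/((60 + 4*(-⅓) + 15*21 - ⅓*21) + 354) = 467/((60 - 4/3 + 315 - 7) + 354) = 467/(1100/3 + 354) = 467/(2162/3) = 467*(3/2162) = 1401/2162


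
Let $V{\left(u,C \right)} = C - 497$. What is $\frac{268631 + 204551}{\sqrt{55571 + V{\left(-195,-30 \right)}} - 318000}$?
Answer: $- \frac{12539323000}{8426995413} - \frac{236591 \sqrt{1529}}{8426995413} \approx -1.4891$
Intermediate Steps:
$V{\left(u,C \right)} = -497 + C$
$\frac{268631 + 204551}{\sqrt{55571 + V{\left(-195,-30 \right)}} - 318000} = \frac{268631 + 204551}{\sqrt{55571 - 527} - 318000} = \frac{473182}{\sqrt{55571 - 527} - 318000} = \frac{473182}{\sqrt{55044} - 318000} = \frac{473182}{6 \sqrt{1529} - 318000} = \frac{473182}{-318000 + 6 \sqrt{1529}}$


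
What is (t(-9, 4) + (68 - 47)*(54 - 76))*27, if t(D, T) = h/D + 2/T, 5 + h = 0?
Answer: -24891/2 ≈ -12446.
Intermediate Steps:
h = -5 (h = -5 + 0 = -5)
t(D, T) = -5/D + 2/T
(t(-9, 4) + (68 - 47)*(54 - 76))*27 = ((-5/(-9) + 2/4) + (68 - 47)*(54 - 76))*27 = ((-5*(-⅑) + 2*(¼)) + 21*(-22))*27 = ((5/9 + ½) - 462)*27 = (19/18 - 462)*27 = -8297/18*27 = -24891/2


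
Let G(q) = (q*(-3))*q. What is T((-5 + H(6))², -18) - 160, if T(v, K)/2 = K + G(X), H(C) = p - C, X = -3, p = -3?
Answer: -250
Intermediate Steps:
H(C) = -3 - C
G(q) = -3*q² (G(q) = (-3*q)*q = -3*q²)
T(v, K) = -54 + 2*K (T(v, K) = 2*(K - 3*(-3)²) = 2*(K - 3*9) = 2*(K - 27) = 2*(-27 + K) = -54 + 2*K)
T((-5 + H(6))², -18) - 160 = (-54 + 2*(-18)) - 160 = (-54 - 36) - 160 = -90 - 160 = -250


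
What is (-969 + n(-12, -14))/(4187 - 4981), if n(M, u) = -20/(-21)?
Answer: 20329/16674 ≈ 1.2192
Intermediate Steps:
n(M, u) = 20/21 (n(M, u) = -20*(-1/21) = 20/21)
(-969 + n(-12, -14))/(4187 - 4981) = (-969 + 20/21)/(4187 - 4981) = -20329/21/(-794) = -20329/21*(-1/794) = 20329/16674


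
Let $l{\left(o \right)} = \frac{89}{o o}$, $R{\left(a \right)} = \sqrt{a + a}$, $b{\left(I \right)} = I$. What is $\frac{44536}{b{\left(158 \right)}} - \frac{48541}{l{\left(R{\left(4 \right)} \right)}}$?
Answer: $- \frac{28696060}{7031} \approx -4081.4$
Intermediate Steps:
$R{\left(a \right)} = \sqrt{2} \sqrt{a}$ ($R{\left(a \right)} = \sqrt{2 a} = \sqrt{2} \sqrt{a}$)
$l{\left(o \right)} = \frac{89}{o^{2}}$
$\frac{44536}{b{\left(158 \right)}} - \frac{48541}{l{\left(R{\left(4 \right)} \right)}} = \frac{44536}{158} - \frac{48541}{89 \cdot \frac{1}{8}} = 44536 \cdot \frac{1}{158} - \frac{48541}{89 \cdot \frac{1}{8}} = \frac{22268}{79} - \frac{48541}{89 \cdot \frac{1}{8}} = \frac{22268}{79} - \frac{48541}{\frac{89}{8}} = \frac{22268}{79} - \frac{388328}{89} = - \frac{28696060}{7031}$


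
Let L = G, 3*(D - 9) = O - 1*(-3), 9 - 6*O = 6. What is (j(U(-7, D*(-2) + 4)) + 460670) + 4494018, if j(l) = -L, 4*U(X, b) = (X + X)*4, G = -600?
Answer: 4955288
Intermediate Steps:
O = ½ (O = 3/2 - ⅙*6 = 3/2 - 1 = ½ ≈ 0.50000)
D = 61/6 (D = 9 + (½ - 1*(-3))/3 = 9 + (½ + 3)/3 = 9 + (⅓)*(7/2) = 9 + 7/6 = 61/6 ≈ 10.167)
U(X, b) = 2*X (U(X, b) = ((X + X)*4)/4 = ((2*X)*4)/4 = (8*X)/4 = 2*X)
L = -600
j(l) = 600 (j(l) = -1*(-600) = 600)
(j(U(-7, D*(-2) + 4)) + 460670) + 4494018 = (600 + 460670) + 4494018 = 461270 + 4494018 = 4955288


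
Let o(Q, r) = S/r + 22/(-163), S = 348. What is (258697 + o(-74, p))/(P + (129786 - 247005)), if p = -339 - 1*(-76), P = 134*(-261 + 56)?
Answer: -11090019183/6202672741 ≈ -1.7879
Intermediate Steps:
P = -27470 (P = 134*(-205) = -27470)
p = -263 (p = -339 + 76 = -263)
o(Q, r) = -22/163 + 348/r (o(Q, r) = 348/r + 22/(-163) = 348/r + 22*(-1/163) = 348/r - 22/163 = -22/163 + 348/r)
(258697 + o(-74, p))/(P + (129786 - 247005)) = (258697 + (-22/163 + 348/(-263)))/(-27470 + (129786 - 247005)) = (258697 + (-22/163 + 348*(-1/263)))/(-27470 - 117219) = (258697 + (-22/163 - 348/263))/(-144689) = (258697 - 62510/42869)*(-1/144689) = (11090019183/42869)*(-1/144689) = -11090019183/6202672741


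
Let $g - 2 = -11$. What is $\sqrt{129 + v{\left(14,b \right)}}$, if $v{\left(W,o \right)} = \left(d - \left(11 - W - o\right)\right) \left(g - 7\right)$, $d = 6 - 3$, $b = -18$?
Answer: $\sqrt{321} \approx 17.916$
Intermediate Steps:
$g = -9$ ($g = 2 - 11 = -9$)
$d = 3$ ($d = 6 - 3 = 3$)
$v{\left(W,o \right)} = 128 - 16 W - 16 o$ ($v{\left(W,o \right)} = \left(3 - \left(11 - W - o\right)\right) \left(-9 - 7\right) = \left(3 + \left(-11 + W + o\right)\right) \left(-16\right) = \left(-8 + W + o\right) \left(-16\right) = 128 - 16 W - 16 o$)
$\sqrt{129 + v{\left(14,b \right)}} = \sqrt{129 - -192} = \sqrt{129 + \left(128 - 224 + 288\right)} = \sqrt{129 + 192} = \sqrt{321}$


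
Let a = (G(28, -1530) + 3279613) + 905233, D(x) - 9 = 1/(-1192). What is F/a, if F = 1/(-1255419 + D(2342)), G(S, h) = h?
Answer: -298/1565029469434709 ≈ -1.9041e-13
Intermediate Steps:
D(x) = 10727/1192 (D(x) = 9 + 1/(-1192) = 9 - 1/1192 = 10727/1192)
a = 4183316 (a = (-1530 + 3279613) + 905233 = 3278083 + 905233 = 4183316)
F = -1192/1496448721 (F = 1/(-1255419 + 10727/1192) = 1/(-1496448721/1192) = -1192/1496448721 ≈ -7.9655e-7)
F/a = -1192/1496448721/4183316 = -1192/1496448721*1/4183316 = -298/1565029469434709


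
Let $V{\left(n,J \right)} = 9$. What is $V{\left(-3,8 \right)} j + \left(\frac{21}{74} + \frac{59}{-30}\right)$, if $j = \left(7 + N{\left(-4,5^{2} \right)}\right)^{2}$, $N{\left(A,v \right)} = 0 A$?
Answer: $\frac{243821}{555} \approx 439.32$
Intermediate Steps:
$N{\left(A,v \right)} = 0$
$j = 49$ ($j = \left(7 + 0\right)^{2} = 7^{2} = 49$)
$V{\left(-3,8 \right)} j + \left(\frac{21}{74} + \frac{59}{-30}\right) = 9 \cdot 49 + \left(\frac{21}{74} + \frac{59}{-30}\right) = 441 + \left(21 \cdot \frac{1}{74} + 59 \left(- \frac{1}{30}\right)\right) = 441 + \left(\frac{21}{74} - \frac{59}{30}\right) = 441 - \frac{934}{555} = \frac{243821}{555}$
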